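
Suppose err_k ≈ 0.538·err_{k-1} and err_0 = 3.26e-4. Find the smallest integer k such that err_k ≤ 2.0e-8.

After k steps, err_k ≈ 3.26e-4·0.538^k.
Need 0.538^k ≤ 2.0e-8/3.26e-4 = 6.13497e-05.
k ≥ ln(6.13497e-05)/ln(0.538) = -9.6989/-0.61990 = 15.646.
Smallest integer k = 16.

16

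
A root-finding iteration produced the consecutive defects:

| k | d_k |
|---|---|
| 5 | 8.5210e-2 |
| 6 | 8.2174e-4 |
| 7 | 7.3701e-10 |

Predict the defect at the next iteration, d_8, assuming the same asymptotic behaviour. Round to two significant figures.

First estimate the order: p ≈ ln(d_7/d_6) / ln(d_6/d_5) = ln(7.3701e-10/8.2174e-4)/ln(8.2174e-4/8.5210e-2) = ln(8.9689e-07)/ln(0.0096437) ≈ 3.0000.
Then d_8 ≈ d_7·(d_7/d_6)^p = 7.3701e-10·(8.9689e-07)^3.0000 = 7.3701e-10·7.21469e-19 ≈ 5.317e-28.

5.3e-28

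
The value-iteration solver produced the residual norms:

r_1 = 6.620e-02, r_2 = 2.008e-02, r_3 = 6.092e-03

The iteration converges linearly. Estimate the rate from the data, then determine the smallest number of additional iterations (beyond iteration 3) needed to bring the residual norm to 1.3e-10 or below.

15

Rate ρ ≈ r_3/r_2 = 6.092e-03/2.008e-02 = 0.3034.
After j more steps, r_{3+j} ≈ 6.092e-03·ρ^j; need ρ^j ≤ 1.3e-10/6.092e-03 = 2.13395e-08.
j ≥ ln(2.13395e-08)/ln(0.3034) = -17.6627/-1.19270 = 14.809.
So 15 more iterations are needed.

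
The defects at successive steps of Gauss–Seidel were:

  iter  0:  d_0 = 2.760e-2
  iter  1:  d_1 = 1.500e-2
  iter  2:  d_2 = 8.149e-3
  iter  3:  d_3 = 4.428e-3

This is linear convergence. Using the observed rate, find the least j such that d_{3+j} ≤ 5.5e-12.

Rate ρ ≈ d_3/d_2 = 4.428e-3/8.149e-3 = 0.5434.
After j more steps, d_{3+j} ≈ 4.428e-3·ρ^j; need ρ^j ≤ 5.5e-12/4.428e-3 = 1.2421e-09.
j ≥ ln(1.2421e-09)/ln(0.5434) = -20.5065/-0.60991 = 33.622.
So 34 more iterations are needed.

34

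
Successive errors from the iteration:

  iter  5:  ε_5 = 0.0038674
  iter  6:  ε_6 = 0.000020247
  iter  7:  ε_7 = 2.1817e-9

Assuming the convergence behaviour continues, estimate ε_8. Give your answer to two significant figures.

2.7e-16

First estimate the order: p ≈ ln(ε_7/ε_6) / ln(ε_6/ε_5) = ln(2.1817e-9/0.000020247)/ln(0.000020247/0.0038674) = ln(0.000107754)/ln(0.0052353) ≈ 1.7394.
Then ε_8 ≈ ε_7·(ε_7/ε_6)^p = 2.1817e-9·(0.000107754)^1.7394 = 2.1817e-9·1.25549e-07 ≈ 2.739e-16.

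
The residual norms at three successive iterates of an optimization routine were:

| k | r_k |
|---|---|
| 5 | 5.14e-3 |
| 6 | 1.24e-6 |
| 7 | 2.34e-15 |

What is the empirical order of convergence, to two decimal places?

p ≈ ln(r_7/r_6) / ln(r_6/r_5)
  = ln(2.34e-15/1.24e-6) / ln(1.24e-6/5.14e-3)
  = ln(1.8871e-09) / ln(0.000241245)
  = -20.08822 / -8.32970 ≈ 2.41164

2.41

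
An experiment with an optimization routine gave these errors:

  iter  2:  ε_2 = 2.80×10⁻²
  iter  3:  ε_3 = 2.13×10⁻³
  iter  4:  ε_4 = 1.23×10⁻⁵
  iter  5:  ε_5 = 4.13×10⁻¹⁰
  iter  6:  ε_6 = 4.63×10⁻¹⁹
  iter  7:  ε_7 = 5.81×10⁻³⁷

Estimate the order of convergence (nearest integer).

2

Consecutive ratios: ε_7/ε_6 = 5.81×10⁻³⁷/4.63×10⁻¹⁹ = 1.25486e-18, ε_6/ε_5 = 4.63×10⁻¹⁹/4.13×10⁻¹⁰ = 1.12107e-09.
p ≈ ln(1.25486e-18)/ln(1.12107e-09) = -41.2195/-20.6090 ≈ 2.00.
So the convergence is quadratic (order 2).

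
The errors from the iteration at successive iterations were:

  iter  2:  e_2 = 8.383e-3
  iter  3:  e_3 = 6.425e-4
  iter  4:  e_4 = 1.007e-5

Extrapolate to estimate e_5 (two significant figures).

First estimate the order: p ≈ ln(e_4/e_3) / ln(e_3/e_2) = ln(1.007e-5/6.425e-4)/ln(6.425e-4/8.383e-3) = ln(0.0156732)/ln(0.0766432) ≈ 1.6179.
Then e_5 ≈ e_4·(e_4/e_3)^p = 1.007e-5·(0.0156732)^1.6179 = 1.007e-5·0.00120211 ≈ 1.211e-08.

1.2e-8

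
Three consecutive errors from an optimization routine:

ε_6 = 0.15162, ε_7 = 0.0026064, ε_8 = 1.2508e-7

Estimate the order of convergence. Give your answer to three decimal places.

p ≈ ln(ε_8/ε_7) / ln(ε_7/ε_6)
  = ln(1.2508e-7/0.0026064) / ln(0.0026064/0.15162)
  = ln(4.79896e-05) / ln(0.0171903)
  = -9.944526 / -4.063410 ≈ 2.447335

2.447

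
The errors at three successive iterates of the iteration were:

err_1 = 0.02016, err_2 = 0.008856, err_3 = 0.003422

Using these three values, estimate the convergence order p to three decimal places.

1.156

p ≈ ln(err_3/err_2) / ln(err_2/err_1)
  = ln(0.003422/0.008856) / ln(0.008856/0.02016)
  = ln(0.386405) / ln(0.439286)
  = -0.950869 / -0.822605 ≈ 1.155924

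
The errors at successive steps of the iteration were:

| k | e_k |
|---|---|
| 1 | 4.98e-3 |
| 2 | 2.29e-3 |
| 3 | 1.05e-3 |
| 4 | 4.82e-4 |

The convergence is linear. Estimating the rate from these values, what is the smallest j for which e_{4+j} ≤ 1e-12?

26

Rate ρ ≈ e_4/e_3 = 4.82e-4/1.05e-3 = 0.4590.
After j more steps, e_{4+j} ≈ 4.82e-4·ρ^j; need ρ^j ≤ 1e-12/4.82e-4 = 2.07469e-09.
j ≥ ln(2.07469e-09)/ln(0.4590) = -19.9935/-0.77871 = 25.675.
So 26 more iterations are needed.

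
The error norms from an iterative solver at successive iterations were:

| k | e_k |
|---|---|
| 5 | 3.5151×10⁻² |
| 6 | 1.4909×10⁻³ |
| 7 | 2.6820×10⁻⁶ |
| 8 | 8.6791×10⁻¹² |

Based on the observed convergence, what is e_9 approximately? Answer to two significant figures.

9.1e-23

First estimate the order: p ≈ ln(e_8/e_7) / ln(e_7/e_6) = ln(8.6791×10⁻¹²/2.6820×10⁻⁶)/ln(2.6820×10⁻⁶/1.4909×10⁻³) = ln(3.23606e-06)/ln(0.00179891) ≈ 2.0000.
Then e_9 ≈ e_8·(e_8/e_7)^p = 8.6791×10⁻¹²·(3.23606e-06)^2.0000 = 8.6791×10⁻¹²·1.04721e-11 ≈ 9.089e-23.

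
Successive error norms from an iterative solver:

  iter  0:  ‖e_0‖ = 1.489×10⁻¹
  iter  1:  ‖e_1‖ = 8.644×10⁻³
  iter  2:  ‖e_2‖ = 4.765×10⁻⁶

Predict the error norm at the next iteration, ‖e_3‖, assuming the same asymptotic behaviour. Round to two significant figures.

1.2e-14

First estimate the order: p ≈ ln(‖e_2‖/‖e_1‖) / ln(‖e_1‖/‖e_0‖) = ln(4.765×10⁻⁶/8.644×10⁻³)/ln(8.644×10⁻³/1.489×10⁻¹) = ln(0.000551249)/ln(0.0580524) ≈ 2.6361.
Then ‖e_3‖ ≈ ‖e_2‖·(‖e_2‖/‖e_1‖)^p = 4.765×10⁻⁶·(0.000551249)^2.6361 = 4.765×10⁻⁶·2.56961e-09 ≈ 1.224e-14.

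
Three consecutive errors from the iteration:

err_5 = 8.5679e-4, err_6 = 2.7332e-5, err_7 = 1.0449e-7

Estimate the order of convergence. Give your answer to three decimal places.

1.616

p ≈ ln(err_7/err_6) / ln(err_6/err_5)
  = ln(1.0449e-7/2.7332e-5) / ln(2.7332e-5/8.5679e-4)
  = ln(0.00382299) / ln(0.0319005)
  = -5.566722 / -3.445134 ≈ 1.615822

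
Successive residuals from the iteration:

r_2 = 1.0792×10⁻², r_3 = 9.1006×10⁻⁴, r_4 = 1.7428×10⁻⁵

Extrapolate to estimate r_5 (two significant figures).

3.1e-8

First estimate the order: p ≈ ln(r_4/r_3) / ln(r_3/r_2) = ln(1.7428×10⁻⁵/9.1006×10⁻⁴)/ln(9.1006×10⁻⁴/1.0792×10⁻²) = ln(0.0191504)/ln(0.0843273) ≈ 1.5994.
Then r_5 ≈ r_4·(r_4/r_3)^p = 1.7428×10⁻⁵·(0.0191504)^1.5994 = 1.7428×10⁻⁵·0.00178861 ≈ 3.117e-08.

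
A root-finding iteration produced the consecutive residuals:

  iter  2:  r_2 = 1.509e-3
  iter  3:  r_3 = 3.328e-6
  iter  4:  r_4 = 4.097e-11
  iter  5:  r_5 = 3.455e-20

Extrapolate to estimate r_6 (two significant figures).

First estimate the order: p ≈ ln(r_5/r_4) / ln(r_4/r_3) = ln(3.455e-20/4.097e-11)/ln(4.097e-11/3.328e-6) = ln(8.433e-10)/ln(1.23107e-05) ≈ 1.8482.
Then r_6 ≈ r_5·(r_5/r_4)^p = 3.455e-20·(8.433e-10)^1.8482 = 3.455e-20·1.6959e-17 ≈ 5.859e-37.

5.9e-37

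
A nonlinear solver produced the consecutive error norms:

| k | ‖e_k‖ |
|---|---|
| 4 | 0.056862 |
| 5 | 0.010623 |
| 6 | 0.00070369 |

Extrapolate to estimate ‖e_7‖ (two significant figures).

First estimate the order: p ≈ ln(‖e_6‖/‖e_5‖) / ln(‖e_5‖/‖e_4‖) = ln(0.00070369/0.010623)/ln(0.010623/0.056862) = ln(0.0662421)/ln(0.186821) ≈ 1.6180.
Then ‖e_7‖ ≈ ‖e_6‖·(‖e_6‖/‖e_5‖)^p = 0.00070369·(0.0662421)^1.6180 = 0.00070369·0.0123764 ≈ 8.709e-06.

8.7e-6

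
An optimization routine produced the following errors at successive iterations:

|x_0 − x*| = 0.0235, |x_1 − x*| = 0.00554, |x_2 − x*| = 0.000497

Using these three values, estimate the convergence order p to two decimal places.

p ≈ ln(|x_2 − x*|/|x_1 − x*|) / ln(|x_1 − x*|/|x_0 − x*|)
  = ln(0.000497/0.00554) / ln(0.00554/0.0235)
  = ln(0.0897112) / ln(0.235745)
  = -2.41116 / -1.44500 ≈ 1.66862

1.67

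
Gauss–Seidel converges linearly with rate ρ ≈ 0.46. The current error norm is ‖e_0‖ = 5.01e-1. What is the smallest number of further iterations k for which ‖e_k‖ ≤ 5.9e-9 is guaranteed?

24

After k steps, ‖e_k‖ ≈ 5.01e-1·0.46^k.
Need 0.46^k ≤ 5.9e-9/5.01e-1 = 1.17764e-08.
k ≥ ln(1.17764e-08)/ln(0.46) = -18.2572/-0.77653 = 23.511.
Smallest integer k = 24.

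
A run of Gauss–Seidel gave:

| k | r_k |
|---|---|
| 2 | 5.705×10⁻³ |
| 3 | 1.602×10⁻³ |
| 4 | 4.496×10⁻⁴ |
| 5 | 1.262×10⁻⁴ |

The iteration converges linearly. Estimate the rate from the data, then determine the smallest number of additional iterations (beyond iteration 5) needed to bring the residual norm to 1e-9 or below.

Rate ρ ≈ r_5/r_4 = 1.262×10⁻⁴/4.496×10⁻⁴ = 0.2807.
After j more steps, r_{5+j} ≈ 1.262×10⁻⁴·ρ^j; need ρ^j ≤ 1e-9/1.262×10⁻⁴ = 7.92393e-06.
j ≥ ln(7.92393e-06)/ln(0.2807) = -11.7456/-1.27047 = 9.245.
So 10 more iterations are needed.

10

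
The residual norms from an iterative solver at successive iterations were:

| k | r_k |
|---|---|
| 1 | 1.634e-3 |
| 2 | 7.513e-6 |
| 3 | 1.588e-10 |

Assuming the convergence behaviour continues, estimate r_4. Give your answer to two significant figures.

7.1e-20

First estimate the order: p ≈ ln(r_3/r_2) / ln(r_2/r_1) = ln(1.588e-10/7.513e-6)/ln(7.513e-6/1.634e-3) = ln(2.11367e-05)/ln(0.00459792) ≈ 2.0000.
Then r_4 ≈ r_3·(r_3/r_2)^p = 1.588e-10·(2.11367e-05)^2.0000 = 1.588e-10·4.4676e-10 ≈ 7.095e-20.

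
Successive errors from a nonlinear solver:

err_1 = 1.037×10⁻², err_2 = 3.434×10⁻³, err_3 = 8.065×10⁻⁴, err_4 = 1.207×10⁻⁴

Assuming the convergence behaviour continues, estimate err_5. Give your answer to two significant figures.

1.0e-5

First estimate the order: p ≈ ln(err_4/err_3) / ln(err_3/err_2) = ln(1.207×10⁻⁴/8.065×10⁻⁴)/ln(8.065×10⁻⁴/3.434×10⁻³) = ln(0.149659)/ln(0.234857) ≈ 1.3110.
Then err_5 ≈ err_4·(err_4/err_3)^p = 1.207×10⁻⁴·(0.149659)^1.3110 = 1.207×10⁻⁴·0.082901 ≈ 1.001e-05.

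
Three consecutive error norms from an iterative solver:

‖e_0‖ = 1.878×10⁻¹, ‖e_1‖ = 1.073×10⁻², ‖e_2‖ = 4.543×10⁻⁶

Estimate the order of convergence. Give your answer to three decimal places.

p ≈ ln(‖e_2‖/‖e_1‖) / ln(‖e_1‖/‖e_0‖)
  = ln(4.543×10⁻⁶/1.073×10⁻²) / ln(1.073×10⁻²/1.878×10⁻¹)
  = ln(0.000423392) / ln(0.0571353)
  = -7.767212 / -2.862333 ≈ 2.713595

2.714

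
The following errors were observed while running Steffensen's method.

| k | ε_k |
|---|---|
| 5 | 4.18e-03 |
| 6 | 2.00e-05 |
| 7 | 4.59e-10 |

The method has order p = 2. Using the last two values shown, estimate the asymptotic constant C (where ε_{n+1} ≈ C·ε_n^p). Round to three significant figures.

1.15

C ≈ ε_7 / ε_6^2
  = 4.59e-10 / (2.00e-05)^2
  = 4.59e-10 / 4e-10 ≈ 1.1475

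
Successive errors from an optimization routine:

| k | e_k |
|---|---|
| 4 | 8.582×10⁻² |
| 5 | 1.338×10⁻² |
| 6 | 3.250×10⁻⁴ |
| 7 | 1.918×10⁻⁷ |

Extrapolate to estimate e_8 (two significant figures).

6.7e-14

First estimate the order: p ≈ ln(e_7/e_6) / ln(e_6/e_5) = ln(1.918×10⁻⁷/3.250×10⁻⁴)/ln(3.250×10⁻⁴/1.338×10⁻²) = ln(0.000590154)/ln(0.02429) ≈ 1.9999.
Then e_8 ≈ e_7·(e_7/e_6)^p = 1.918×10⁻⁷·(0.000590154)^1.9999 = 1.918×10⁻⁷·3.48541e-07 ≈ 6.685e-14.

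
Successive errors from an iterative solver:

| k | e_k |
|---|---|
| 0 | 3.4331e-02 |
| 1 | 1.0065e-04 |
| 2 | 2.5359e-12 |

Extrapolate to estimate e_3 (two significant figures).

4.1e-35

First estimate the order: p ≈ ln(e_2/e_1) / ln(e_1/e_0) = ln(2.5359e-12/1.0065e-04)/ln(1.0065e-04/3.4331e-02) = ln(2.51952e-08)/ln(0.00293175) ≈ 3.0000.
Then e_3 ≈ e_2·(e_2/e_1)^p = 2.5359e-12·(2.51952e-08)^3.0000 = 2.5359e-12·1.59939e-23 ≈ 4.056e-35.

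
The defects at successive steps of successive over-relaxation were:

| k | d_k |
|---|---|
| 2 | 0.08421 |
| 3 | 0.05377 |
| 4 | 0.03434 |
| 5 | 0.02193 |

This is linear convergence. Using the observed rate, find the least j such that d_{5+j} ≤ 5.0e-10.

40

Rate ρ ≈ d_5/d_4 = 0.02193/0.03434 = 0.6386.
After j more steps, d_{5+j} ≈ 0.02193·ρ^j; need ρ^j ≤ 5.0e-10/0.02193 = 2.27998e-08.
j ≥ ln(2.27998e-08)/ln(0.6386) = -17.5965/-0.44848 = 39.236.
So 40 more iterations are needed.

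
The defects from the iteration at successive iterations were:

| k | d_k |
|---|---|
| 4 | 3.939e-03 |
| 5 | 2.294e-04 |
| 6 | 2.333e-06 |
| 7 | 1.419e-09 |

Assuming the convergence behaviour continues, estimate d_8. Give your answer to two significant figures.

9.2e-15

First estimate the order: p ≈ ln(d_7/d_6) / ln(d_6/d_5) = ln(1.419e-09/2.333e-06)/ln(2.333e-06/2.294e-04) = ln(0.00060823)/ln(0.01017) ≈ 1.6139.
Then d_8 ≈ d_7·(d_7/d_6)^p = 1.419e-09·(0.00060823)^1.6139 = 1.419e-09·6.45367e-06 ≈ 9.158e-15.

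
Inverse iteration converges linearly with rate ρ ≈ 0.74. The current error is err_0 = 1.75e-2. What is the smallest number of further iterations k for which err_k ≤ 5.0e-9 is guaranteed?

After k steps, err_k ≈ 1.75e-2·0.74^k.
Need 0.74^k ≤ 5.0e-9/1.75e-2 = 2.85714e-07.
k ≥ ln(2.85714e-07)/ln(0.74) = -15.0683/-0.30111 = 50.043.
Smallest integer k = 51.

51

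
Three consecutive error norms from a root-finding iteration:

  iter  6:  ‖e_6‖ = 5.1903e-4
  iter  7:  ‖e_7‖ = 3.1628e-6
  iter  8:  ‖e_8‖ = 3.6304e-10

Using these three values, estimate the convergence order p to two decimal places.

p ≈ ln(‖e_8‖/‖e_7‖) / ln(‖e_7‖/‖e_6‖)
  = ln(3.6304e-10/3.1628e-6) / ln(3.1628e-6/5.1903e-4)
  = ln(0.000114784) / ln(0.00609367)
  = -9.07246 / -5.10050 ≈ 1.77874

1.78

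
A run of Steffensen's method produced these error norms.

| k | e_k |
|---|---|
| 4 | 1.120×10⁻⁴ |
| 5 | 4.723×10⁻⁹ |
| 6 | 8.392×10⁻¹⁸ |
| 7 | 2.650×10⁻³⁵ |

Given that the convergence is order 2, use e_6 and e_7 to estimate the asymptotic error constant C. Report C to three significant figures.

C ≈ e_7 / e_6^2
  = 2.650×10⁻³⁵ / (8.392×10⁻¹⁸)^2
  = 2.650×10⁻³⁵ / 7.04257e-35 ≈ 0.37628

0.376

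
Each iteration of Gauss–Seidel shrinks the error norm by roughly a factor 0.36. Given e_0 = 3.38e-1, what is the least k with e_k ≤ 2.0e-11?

After k steps, e_k ≈ 3.38e-1·0.36^k.
Need 0.36^k ≤ 2.0e-11/3.38e-1 = 5.91716e-11.
k ≥ ln(5.91716e-11)/ln(0.36) = -23.5506/-1.02165 = 23.052.
Smallest integer k = 24.

24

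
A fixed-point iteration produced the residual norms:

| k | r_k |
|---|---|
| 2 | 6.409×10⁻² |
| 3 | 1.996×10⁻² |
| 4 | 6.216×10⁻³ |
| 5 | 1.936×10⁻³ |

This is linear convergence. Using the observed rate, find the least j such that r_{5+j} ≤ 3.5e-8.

Rate ρ ≈ r_5/r_4 = 1.936×10⁻³/6.216×10⁻³ = 0.3115.
After j more steps, r_{5+j} ≈ 1.936×10⁻³·ρ^j; need ρ^j ≤ 3.5e-8/1.936×10⁻³ = 1.80785e-05.
j ≥ ln(1.80785e-05)/ln(0.3115) = -10.9208/-1.16636 = 9.363.
So 10 more iterations are needed.

10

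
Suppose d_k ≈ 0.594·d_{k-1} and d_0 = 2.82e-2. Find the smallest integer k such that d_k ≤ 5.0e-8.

After k steps, d_k ≈ 2.82e-2·0.594^k.
Need 0.594^k ≤ 5.0e-8/2.82e-2 = 1.77305e-06.
k ≥ ln(1.77305e-06)/ln(0.594) = -13.2428/-0.52088 = 25.424.
Smallest integer k = 26.

26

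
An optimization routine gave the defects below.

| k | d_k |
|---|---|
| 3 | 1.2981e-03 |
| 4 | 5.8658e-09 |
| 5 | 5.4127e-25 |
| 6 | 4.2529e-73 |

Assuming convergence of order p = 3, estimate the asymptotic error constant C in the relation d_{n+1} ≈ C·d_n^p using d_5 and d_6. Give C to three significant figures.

C ≈ d_6 / d_5^3
  = 4.2529e-73 / (5.4127e-25)^3
  = 4.2529e-73 / 1.58578e-73 ≈ 2.6819

2.68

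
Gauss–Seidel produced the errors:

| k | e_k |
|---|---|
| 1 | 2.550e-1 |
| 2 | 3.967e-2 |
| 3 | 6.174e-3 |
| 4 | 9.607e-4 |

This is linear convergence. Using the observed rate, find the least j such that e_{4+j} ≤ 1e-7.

5

Rate ρ ≈ e_4/e_3 = 9.607e-4/6.174e-3 = 0.1556.
After j more steps, e_{4+j} ≈ 9.607e-4·ρ^j; need ρ^j ≤ 1e-7/9.607e-4 = 0.000104091.
j ≥ ln(0.000104091)/ln(0.1556) = -9.1702/-1.86047 = 4.929.
So 5 more iterations are needed.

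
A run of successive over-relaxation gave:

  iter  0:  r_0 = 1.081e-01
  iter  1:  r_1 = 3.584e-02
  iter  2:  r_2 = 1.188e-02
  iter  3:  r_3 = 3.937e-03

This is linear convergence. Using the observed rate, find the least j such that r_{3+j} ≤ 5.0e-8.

11

Rate ρ ≈ r_3/r_2 = 3.937e-03/1.188e-02 = 0.3314.
After j more steps, r_{3+j} ≈ 3.937e-03·ρ^j; need ρ^j ≤ 5.0e-8/3.937e-03 = 1.27e-05.
j ≥ ln(1.27e-05)/ln(0.3314) = -11.2739/-1.10443 = 10.208.
So 11 more iterations are needed.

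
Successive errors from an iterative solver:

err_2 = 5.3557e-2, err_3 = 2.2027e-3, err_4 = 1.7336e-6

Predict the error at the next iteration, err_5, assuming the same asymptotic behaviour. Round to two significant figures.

1.9e-13

First estimate the order: p ≈ ln(err_4/err_3) / ln(err_3/err_2) = ln(1.7336e-6/2.2027e-3)/ln(2.2027e-3/5.3557e-2) = ln(0.000787034)/ln(0.0411281) ≈ 2.2398.
Then err_5 ≈ err_4·(err_4/err_3)^p = 1.7336e-6·(0.000787034)^2.2398 = 1.7336e-6·1.11595e-07 ≈ 1.935e-13.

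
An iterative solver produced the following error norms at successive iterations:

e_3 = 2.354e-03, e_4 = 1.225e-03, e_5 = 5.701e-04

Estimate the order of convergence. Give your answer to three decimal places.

p ≈ ln(e_5/e_4) / ln(e_4/e_3)
  = ln(5.701e-04/1.225e-03) / ln(1.225e-03/2.354e-03)
  = ln(0.465388) / ln(0.520391)
  = -0.764884 / -0.653175 ≈ 1.171025

1.171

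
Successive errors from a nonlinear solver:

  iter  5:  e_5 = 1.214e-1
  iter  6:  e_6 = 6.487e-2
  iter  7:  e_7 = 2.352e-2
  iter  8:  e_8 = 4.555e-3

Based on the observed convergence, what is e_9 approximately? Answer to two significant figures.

3.2e-4

First estimate the order: p ≈ ln(e_8/e_7) / ln(e_7/e_6) = ln(4.555e-3/2.352e-2)/ln(2.352e-2/6.487e-2) = ln(0.193665)/ln(0.362571) ≈ 1.6181.
Then e_9 ≈ e_8·(e_8/e_7)^p = 4.555e-3·(0.193665)^1.6181 = 4.555e-3·0.0702065 ≈ 0.0003198.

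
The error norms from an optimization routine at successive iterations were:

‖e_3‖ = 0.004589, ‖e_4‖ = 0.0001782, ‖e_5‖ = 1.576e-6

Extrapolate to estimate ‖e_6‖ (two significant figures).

First estimate the order: p ≈ ln(‖e_5‖/‖e_4‖) / ln(‖e_4‖/‖e_3‖) = ln(1.576e-6/0.0001782)/ln(0.0001782/0.004589) = ln(0.008844)/ln(0.038832) ≈ 1.4554.
Then ‖e_6‖ ≈ ‖e_5‖·(‖e_5‖/‖e_4‖)^p = 1.576e-6·(0.008844)^1.4554 = 1.576e-6·0.00102696 ≈ 1.618e-09.

1.6e-9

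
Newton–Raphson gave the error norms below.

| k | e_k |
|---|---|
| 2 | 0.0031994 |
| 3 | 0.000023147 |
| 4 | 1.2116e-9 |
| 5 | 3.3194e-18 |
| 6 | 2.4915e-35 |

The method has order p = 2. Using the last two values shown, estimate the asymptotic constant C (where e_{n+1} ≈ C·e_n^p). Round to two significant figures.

2.3

C ≈ e_6 / e_5^2
  = 2.4915e-35 / (3.3194e-18)^2
  = 2.4915e-35 / 1.10184e-35 ≈ 2.2612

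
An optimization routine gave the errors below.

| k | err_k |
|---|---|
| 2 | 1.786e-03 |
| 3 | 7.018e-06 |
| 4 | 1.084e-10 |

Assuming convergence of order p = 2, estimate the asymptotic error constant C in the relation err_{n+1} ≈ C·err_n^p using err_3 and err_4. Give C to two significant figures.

C ≈ err_4 / err_3^2
  = 1.084e-10 / (7.018e-06)^2
  = 1.084e-10 / 4.92523e-11 ≈ 2.2009

2.2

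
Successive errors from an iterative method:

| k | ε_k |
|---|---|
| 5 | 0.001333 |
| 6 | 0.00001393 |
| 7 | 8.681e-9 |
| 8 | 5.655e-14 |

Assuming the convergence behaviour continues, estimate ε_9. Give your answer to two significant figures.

First estimate the order: p ≈ ln(ε_8/ε_7) / ln(ε_7/ε_6) = ln(5.655e-14/8.681e-9)/ln(8.681e-9/0.00001393) = ln(6.51423e-06)/ln(0.000623187) ≈ 1.6179.
Then ε_9 ≈ ε_8·(ε_8/ε_7)^p = 5.655e-14·(6.51423e-06)^1.6179 = 5.655e-14·4.0677e-09 ≈ 2.3e-22.

2.3e-22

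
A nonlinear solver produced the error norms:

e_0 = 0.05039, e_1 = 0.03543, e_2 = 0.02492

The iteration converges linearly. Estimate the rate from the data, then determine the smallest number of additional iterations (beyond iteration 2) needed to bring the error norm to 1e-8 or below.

42

Rate ρ ≈ e_2/e_1 = 0.02492/0.03543 = 0.7034.
After j more steps, e_{2+j} ≈ 0.02492·ρ^j; need ρ^j ≤ 1e-8/0.02492 = 4.01284e-07.
j ≥ ln(4.01284e-07)/ln(0.7034) = -14.7286/-0.35183 = 41.863.
So 42 more iterations are needed.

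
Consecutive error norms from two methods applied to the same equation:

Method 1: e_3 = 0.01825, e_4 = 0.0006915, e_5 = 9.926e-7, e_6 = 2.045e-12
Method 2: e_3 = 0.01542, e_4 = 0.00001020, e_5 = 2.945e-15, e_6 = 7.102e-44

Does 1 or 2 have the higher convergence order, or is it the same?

Method 1: p ≈ ln(2.045e-12/9.926e-7)/ln(9.926e-7/0.0006915) ≈ 2.00.
Method 2: p ≈ ln(7.102e-44/2.945e-15)/ln(2.945e-15/0.00001020) ≈ 3.00.
Method 2 has the higher order (≈3.0 vs ≈2.0).

2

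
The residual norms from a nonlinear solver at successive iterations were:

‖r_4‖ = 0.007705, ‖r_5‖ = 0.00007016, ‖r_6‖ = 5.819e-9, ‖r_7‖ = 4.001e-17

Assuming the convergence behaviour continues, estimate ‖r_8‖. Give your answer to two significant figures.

1.9e-33

First estimate the order: p ≈ ln(‖r_7‖/‖r_6‖) / ln(‖r_6‖/‖r_5‖) = ln(4.001e-17/5.819e-9)/ln(5.819e-9/0.00007016) = ln(6.87575e-09)/ln(8.2939e-05) ≈ 2.0000.
Then ‖r_8‖ ≈ ‖r_7‖·(‖r_7‖/‖r_6‖)^p = 4.001e-17·(6.87575e-09)^2.0000 = 4.001e-17·4.72759e-17 ≈ 1.892e-33.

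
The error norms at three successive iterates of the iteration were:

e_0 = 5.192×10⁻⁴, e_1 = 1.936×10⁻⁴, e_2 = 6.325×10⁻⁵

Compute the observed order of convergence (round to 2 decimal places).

p ≈ ln(e_2/e_1) / ln(e_1/e_0)
  = ln(6.325×10⁻⁵/1.936×10⁻⁴) / ln(1.936×10⁻⁴/5.192×10⁻⁴)
  = ln(0.326705) / ln(0.372881)
  = -1.11870 / -0.98650 ≈ 1.13401

1.13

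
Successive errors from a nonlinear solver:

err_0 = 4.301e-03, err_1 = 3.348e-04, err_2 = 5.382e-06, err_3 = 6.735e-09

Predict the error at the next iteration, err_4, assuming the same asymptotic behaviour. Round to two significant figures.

First estimate the order: p ≈ ln(err_3/err_2) / ln(err_2/err_1) = ln(6.735e-09/5.382e-06)/ln(5.382e-06/3.348e-04) = ln(0.00125139)/ln(0.0160753) ≈ 1.6181.
Then err_4 ≈ err_3·(err_3/err_2)^p = 6.735e-09·(0.00125139)^1.6181 = 6.735e-09·2.01044e-05 ≈ 1.354e-13.

1.4e-13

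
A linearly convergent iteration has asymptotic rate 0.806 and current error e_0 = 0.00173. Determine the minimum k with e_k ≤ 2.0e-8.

After k steps, e_k ≈ 0.00173·0.806^k.
Need 0.806^k ≤ 2.0e-8/0.00173 = 1.15607e-05.
k ≥ ln(1.15607e-05)/ln(0.806) = -11.3679/-0.21567 = 52.710.
Smallest integer k = 53.

53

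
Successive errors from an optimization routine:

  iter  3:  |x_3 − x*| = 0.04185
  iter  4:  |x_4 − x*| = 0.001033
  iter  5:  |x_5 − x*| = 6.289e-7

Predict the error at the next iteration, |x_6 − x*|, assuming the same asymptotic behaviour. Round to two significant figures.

First estimate the order: p ≈ ln(|x_5 − x*|/|x_4 − x*|) / ln(|x_4 − x*|/|x_3 − x*|) = ln(6.289e-7/0.001033)/ln(0.001033/0.04185) = ln(0.000608809)/ln(0.0246834) ≈ 2.0002.
Then |x_6 − x*| ≈ |x_5 − x*|·(|x_5 − x*|/|x_4 − x*|)^p = 6.289e-7·(0.000608809)^2.0002 = 6.289e-7·3.701e-07 ≈ 2.328e-13.

2.3e-13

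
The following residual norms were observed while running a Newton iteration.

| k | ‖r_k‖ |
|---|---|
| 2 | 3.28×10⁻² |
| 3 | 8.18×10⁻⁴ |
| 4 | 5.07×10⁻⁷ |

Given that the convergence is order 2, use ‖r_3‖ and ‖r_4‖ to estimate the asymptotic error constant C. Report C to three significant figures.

0.758

C ≈ ‖r_4‖ / ‖r_3‖^2
  = 5.07×10⁻⁷ / (8.18×10⁻⁴)^2
  = 5.07×10⁻⁷ / 6.69124e-07 ≈ 0.75771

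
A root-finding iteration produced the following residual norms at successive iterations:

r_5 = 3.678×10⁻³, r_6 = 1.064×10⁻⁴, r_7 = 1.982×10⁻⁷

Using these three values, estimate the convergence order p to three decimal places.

p ≈ ln(r_7/r_6) / ln(r_6/r_5)
  = ln(1.982×10⁻⁷/1.064×10⁻⁴) / ln(1.064×10⁻⁴/3.678×10⁻³)
  = ln(0.00186278) / ln(0.0289288)
  = -6.285685 / -3.542918 ≈ 1.774155

1.774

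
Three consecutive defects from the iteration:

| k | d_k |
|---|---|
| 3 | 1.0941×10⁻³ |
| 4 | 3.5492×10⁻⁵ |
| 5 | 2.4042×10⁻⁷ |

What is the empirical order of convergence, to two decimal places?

1.46

p ≈ ln(d_5/d_4) / ln(d_4/d_3)
  = ln(2.4042×10⁻⁷/3.5492×10⁻⁵) / ln(3.5492×10⁻⁵/1.0941×10⁻³)
  = ln(0.00677392) / ln(0.0324394)
  = -4.99468 / -3.42838 ≈ 1.45686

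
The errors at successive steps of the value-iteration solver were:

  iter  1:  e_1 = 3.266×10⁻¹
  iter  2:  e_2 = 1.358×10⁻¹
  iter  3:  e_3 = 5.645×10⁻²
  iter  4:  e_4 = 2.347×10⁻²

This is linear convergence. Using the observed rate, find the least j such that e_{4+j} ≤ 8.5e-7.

Rate ρ ≈ e_4/e_3 = 2.347×10⁻²/5.645×10⁻² = 0.4158.
After j more steps, e_{4+j} ≈ 2.347×10⁻²·ρ^j; need ρ^j ≤ 8.5e-7/2.347×10⁻² = 3.62164e-05.
j ≥ ln(3.62164e-05)/ln(0.4158) = -10.2260/-0.87755 = 11.653.
So 12 more iterations are needed.

12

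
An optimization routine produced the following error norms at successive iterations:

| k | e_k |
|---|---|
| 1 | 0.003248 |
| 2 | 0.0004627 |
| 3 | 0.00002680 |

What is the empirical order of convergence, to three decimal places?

1.462

p ≈ ln(e_3/e_2) / ln(e_2/e_1)
  = ln(0.00002680/0.0004627) / ln(0.0004627/0.003248)
  = ln(0.0579209) / ln(0.142457)
  = -2.848677 / -1.948715 ≈ 1.461823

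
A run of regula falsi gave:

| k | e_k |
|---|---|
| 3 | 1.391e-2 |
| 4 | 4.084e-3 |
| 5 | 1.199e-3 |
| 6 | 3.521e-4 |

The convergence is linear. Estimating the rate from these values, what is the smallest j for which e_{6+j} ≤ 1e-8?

Rate ρ ≈ e_6/e_5 = 3.521e-4/1.199e-3 = 0.2937.
After j more steps, e_{6+j} ≈ 3.521e-4·ρ^j; need ρ^j ≤ 1e-8/3.521e-4 = 2.8401e-05.
j ≥ ln(2.8401e-05)/ln(0.2937) = -10.4691/-1.22520 = 8.545.
So 9 more iterations are needed.

9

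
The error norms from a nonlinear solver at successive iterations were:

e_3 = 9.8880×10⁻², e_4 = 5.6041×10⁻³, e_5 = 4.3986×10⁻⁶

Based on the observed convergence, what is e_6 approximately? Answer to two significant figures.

8.1e-14

First estimate the order: p ≈ ln(e_5/e_4) / ln(e_4/e_3) = ln(4.3986×10⁻⁶/5.6041×10⁻³)/ln(5.6041×10⁻³/9.8880×10⁻²) = ln(0.00078489)/ln(0.0566758) ≈ 2.4909.
Then e_6 ≈ e_5·(e_5/e_4)^p = 4.3986×10⁻⁶·(0.00078489)^2.4909 = 4.3986×10⁻⁶·1.84196e-08 ≈ 8.102e-14.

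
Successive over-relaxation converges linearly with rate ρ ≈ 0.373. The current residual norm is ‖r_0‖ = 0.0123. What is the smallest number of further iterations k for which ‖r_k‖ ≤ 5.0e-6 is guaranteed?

After k steps, ‖r_k‖ ≈ 0.0123·0.373^k.
Need 0.373^k ≤ 5.0e-6/0.0123 = 0.000406504.
k ≥ ln(0.000406504)/ln(0.373) = -7.8079/-0.98618 = 7.917.
Smallest integer k = 8.

8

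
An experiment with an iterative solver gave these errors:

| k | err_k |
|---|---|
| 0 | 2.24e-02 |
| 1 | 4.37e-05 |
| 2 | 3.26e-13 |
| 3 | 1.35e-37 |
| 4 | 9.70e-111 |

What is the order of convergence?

Consecutive ratios: err_4/err_3 = 9.70e-111/1.35e-37 = 7.18519e-74, err_3/err_2 = 1.35e-37/3.26e-13 = 4.1411e-25.
p ≈ ln(7.18519e-74)/ln(4.1411e-25) = -168.4193/-56.1437 ≈ 3.00.
So the convergence is cubic (order 3).

3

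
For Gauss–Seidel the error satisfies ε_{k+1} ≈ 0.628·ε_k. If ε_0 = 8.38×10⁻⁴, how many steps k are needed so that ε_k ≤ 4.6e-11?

36

After k steps, ε_k ≈ 8.38×10⁻⁴·0.628^k.
Need 0.628^k ≤ 4.6e-11/8.38×10⁻⁴ = 5.48926e-08.
k ≥ ln(5.48926e-08)/ln(0.628) = -16.7179/-0.46522 = 35.935.
Smallest integer k = 36.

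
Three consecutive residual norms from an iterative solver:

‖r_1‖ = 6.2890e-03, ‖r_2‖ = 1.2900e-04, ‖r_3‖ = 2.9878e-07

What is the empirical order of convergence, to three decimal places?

1.561

p ≈ ln(‖r_3‖/‖r_2‖) / ln(‖r_2‖/‖r_1‖)
  = ln(2.9878e-07/1.2900e-04) / ln(1.2900e-04/6.2890e-03)
  = ln(0.00231612) / ln(0.020512)
  = -6.067862 / -3.886745 ≈ 1.561168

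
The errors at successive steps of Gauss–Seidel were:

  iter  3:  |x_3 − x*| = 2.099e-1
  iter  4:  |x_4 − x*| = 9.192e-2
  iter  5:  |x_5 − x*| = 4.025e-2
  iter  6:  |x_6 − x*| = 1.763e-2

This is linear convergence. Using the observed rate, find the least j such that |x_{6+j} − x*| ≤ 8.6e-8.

Rate ρ ≈ |x_6 − x*|/|x_5 − x*| = 1.763e-2/4.025e-2 = 0.4380.
After j more steps, |x_{6+j} − x*| ≈ 1.763e-2·ρ^j; need ρ^j ≤ 8.6e-8/1.763e-2 = 4.87805e-06.
j ≥ ln(4.87805e-06)/ln(0.4380) = -12.2308/-0.82554 = 14.816.
So 15 more iterations are needed.

15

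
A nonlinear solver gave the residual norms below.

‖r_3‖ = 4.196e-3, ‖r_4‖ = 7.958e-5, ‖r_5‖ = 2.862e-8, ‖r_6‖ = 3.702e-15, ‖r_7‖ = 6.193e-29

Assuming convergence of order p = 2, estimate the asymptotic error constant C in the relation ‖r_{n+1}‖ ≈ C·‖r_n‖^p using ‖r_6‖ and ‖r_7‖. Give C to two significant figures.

4.5

C ≈ ‖r_7‖ / ‖r_6‖^2
  = 6.193e-29 / (3.702e-15)^2
  = 6.193e-29 / 1.37048e-29 ≈ 4.5189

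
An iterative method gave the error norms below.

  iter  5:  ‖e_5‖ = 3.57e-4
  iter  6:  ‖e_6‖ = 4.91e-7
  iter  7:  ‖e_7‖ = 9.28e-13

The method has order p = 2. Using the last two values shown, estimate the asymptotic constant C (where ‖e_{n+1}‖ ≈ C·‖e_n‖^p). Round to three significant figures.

3.85

C ≈ ‖e_7‖ / ‖e_6‖^2
  = 9.28e-13 / (4.91e-7)^2
  = 9.28e-13 / 2.41081e-13 ≈ 3.8493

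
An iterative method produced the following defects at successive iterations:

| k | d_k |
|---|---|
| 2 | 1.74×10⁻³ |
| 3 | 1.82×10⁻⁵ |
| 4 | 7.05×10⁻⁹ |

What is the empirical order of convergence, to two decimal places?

p ≈ ln(d_4/d_3) / ln(d_3/d_2)
  = ln(7.05×10⁻⁹/1.82×10⁻⁵) / ln(1.82×10⁻⁵/1.74×10⁻³)
  = ln(0.000387363) / ln(0.0104598)
  = -7.85615 / -4.56022 ≈ 1.72276

1.72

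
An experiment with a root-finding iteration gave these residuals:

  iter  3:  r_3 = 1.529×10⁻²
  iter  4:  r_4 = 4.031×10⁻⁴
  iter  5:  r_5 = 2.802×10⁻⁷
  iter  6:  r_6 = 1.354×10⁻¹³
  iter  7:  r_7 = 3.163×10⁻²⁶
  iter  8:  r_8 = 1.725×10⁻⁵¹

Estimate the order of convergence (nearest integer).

2

Consecutive ratios: r_8/r_7 = 1.725×10⁻⁵¹/3.163×10⁻²⁶ = 5.45368e-26, r_7/r_6 = 3.163×10⁻²⁶/1.354×10⁻¹³ = 2.33604e-13.
p ≈ ln(5.45368e-26)/ln(2.33604e-13) = -58.1709/-29.0851 ≈ 2.00.
So the convergence is quadratic (order 2).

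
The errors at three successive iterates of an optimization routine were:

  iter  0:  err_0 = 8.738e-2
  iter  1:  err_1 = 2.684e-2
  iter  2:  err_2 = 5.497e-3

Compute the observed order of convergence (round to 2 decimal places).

1.34

p ≈ ln(err_2/err_1) / ln(err_1/err_0)
  = ln(5.497e-3/2.684e-2) / ln(2.684e-2/8.738e-2)
  = ln(0.204806) / ln(0.307164)
  = -1.58569 / -1.18037 ≈ 1.34338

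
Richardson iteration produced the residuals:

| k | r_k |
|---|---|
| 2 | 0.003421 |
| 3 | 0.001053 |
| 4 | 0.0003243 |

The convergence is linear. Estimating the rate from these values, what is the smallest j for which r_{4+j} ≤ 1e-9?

Rate ρ ≈ r_4/r_3 = 0.0003243/0.001053 = 0.3080.
After j more steps, r_{4+j} ≈ 0.0003243·ρ^j; need ρ^j ≤ 1e-9/0.0003243 = 3.08356e-06.
j ≥ ln(3.08356e-06)/ln(0.3080) = -12.6894/-1.17766 = 10.775.
So 11 more iterations are needed.

11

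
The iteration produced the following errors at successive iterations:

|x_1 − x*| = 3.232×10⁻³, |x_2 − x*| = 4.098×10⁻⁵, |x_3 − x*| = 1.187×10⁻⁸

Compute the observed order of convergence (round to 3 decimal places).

1.865

p ≈ ln(|x_3 − x*|/|x_2 − x*|) / ln(|x_2 − x*|/|x_1 − x*|)
  = ln(1.187×10⁻⁸/4.098×10⁻⁵) / ln(4.098×10⁻⁵/3.232×10⁻³)
  = ln(0.000289653) / ln(0.0126795)
  = -8.146827 / -4.367769 ≈ 1.865215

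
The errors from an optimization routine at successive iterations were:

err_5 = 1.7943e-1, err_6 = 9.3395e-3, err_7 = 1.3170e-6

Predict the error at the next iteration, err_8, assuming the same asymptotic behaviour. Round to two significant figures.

3.7e-18

First estimate the order: p ≈ ln(err_7/err_6) / ln(err_6/err_5) = ln(1.3170e-6/9.3395e-3)/ln(9.3395e-3/1.7943e-1) = ln(0.000141014)/ln(0.0520509) ≈ 3.0000.
Then err_8 ≈ err_7·(err_7/err_6)^p = 1.3170e-6·(0.000141014)^3.0000 = 1.3170e-6·2.80406e-12 ≈ 3.693e-18.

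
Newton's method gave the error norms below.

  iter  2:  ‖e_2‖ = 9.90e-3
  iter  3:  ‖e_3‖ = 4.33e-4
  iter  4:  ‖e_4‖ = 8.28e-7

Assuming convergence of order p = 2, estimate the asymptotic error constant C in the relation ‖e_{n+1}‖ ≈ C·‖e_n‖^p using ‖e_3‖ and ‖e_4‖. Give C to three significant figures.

C ≈ ‖e_4‖ / ‖e_3‖^2
  = 8.28e-7 / (4.33e-4)^2
  = 8.28e-7 / 1.87489e-07 ≈ 4.4163

4.42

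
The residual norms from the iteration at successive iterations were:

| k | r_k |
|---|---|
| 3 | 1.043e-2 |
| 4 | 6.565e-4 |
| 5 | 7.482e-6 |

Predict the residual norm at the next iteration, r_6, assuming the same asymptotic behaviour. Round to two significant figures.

5.4e-9

First estimate the order: p ≈ ln(r_5/r_4) / ln(r_4/r_3) = ln(7.482e-6/6.565e-4)/ln(6.565e-4/1.043e-2) = ln(0.0113968)/ln(0.0629434) ≈ 1.6179.
Then r_6 ≈ r_5·(r_5/r_4)^p = 7.482e-6·(0.0113968)^1.6179 = 7.482e-6·0.000717909 ≈ 5.371e-09.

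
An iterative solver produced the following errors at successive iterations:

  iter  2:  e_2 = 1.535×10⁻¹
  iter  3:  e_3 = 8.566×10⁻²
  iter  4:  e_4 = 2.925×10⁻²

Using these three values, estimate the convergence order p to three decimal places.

p ≈ ln(e_4/e_3) / ln(e_3/e_2)
  = ln(2.925×10⁻²/8.566×10⁻²) / ln(8.566×10⁻²/1.535×10⁻¹)
  = ln(0.341466) / ln(0.558046)
  = -1.074507 / -0.583314 ≈ 1.842073

1.842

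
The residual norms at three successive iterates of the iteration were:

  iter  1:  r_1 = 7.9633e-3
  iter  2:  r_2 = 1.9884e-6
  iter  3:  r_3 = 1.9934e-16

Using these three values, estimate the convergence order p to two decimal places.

p ≈ ln(r_3/r_2) / ln(r_2/r_1)
  = ln(1.9934e-16/1.9884e-6) / ln(1.9884e-6/7.9633e-3)
  = ln(1.00251e-10) / ln(0.000249695)
  = -23.02334 / -8.29527 ≈ 2.77548

2.78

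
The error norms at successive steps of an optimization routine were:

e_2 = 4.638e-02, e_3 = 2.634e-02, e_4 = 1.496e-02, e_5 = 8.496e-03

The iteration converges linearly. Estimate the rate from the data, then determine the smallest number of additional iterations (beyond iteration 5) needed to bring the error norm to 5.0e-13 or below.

Rate ρ ≈ e_5/e_4 = 8.496e-03/1.496e-02 = 0.5679.
After j more steps, e_{5+j} ≈ 8.496e-03·ρ^j; need ρ^j ≤ 5.0e-13/8.496e-03 = 5.88512e-11.
j ≥ ln(5.88512e-11)/ln(0.5679) = -23.5560/-0.56581 = 41.632.
So 42 more iterations are needed.

42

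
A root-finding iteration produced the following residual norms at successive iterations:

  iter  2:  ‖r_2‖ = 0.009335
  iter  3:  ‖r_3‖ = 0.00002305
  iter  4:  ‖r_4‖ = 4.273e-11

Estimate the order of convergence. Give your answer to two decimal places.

p ≈ ln(‖r_4‖/‖r_3‖) / ln(‖r_3‖/‖r_2‖)
  = ln(4.273e-11/0.00002305) / ln(0.00002305/0.009335)
  = ln(1.8538e-06) / ln(0.0024692)
  = -13.19827 / -6.00386 ≈ 2.19830

2.20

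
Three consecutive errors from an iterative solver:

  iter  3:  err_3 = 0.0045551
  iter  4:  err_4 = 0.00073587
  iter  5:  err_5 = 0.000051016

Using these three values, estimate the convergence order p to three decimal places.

p ≈ ln(err_5/err_4) / ln(err_4/err_3)
  = ln(0.000051016/0.00073587) / ln(0.00073587/0.0045551)
  = ln(0.0693275) / ln(0.161549)
  = -2.668914 / -1.822947 ≈ 1.464066

1.464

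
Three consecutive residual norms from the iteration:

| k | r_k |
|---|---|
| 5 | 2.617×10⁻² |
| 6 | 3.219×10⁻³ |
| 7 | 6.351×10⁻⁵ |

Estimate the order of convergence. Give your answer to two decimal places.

p ≈ ln(r_7/r_6) / ln(r_6/r_5)
  = ln(6.351×10⁻⁵/3.219×10⁻³) / ln(3.219×10⁻³/2.617×10⁻²)
  = ln(0.0197297) / ln(0.123003)
  = -3.92563 / -2.09555 ≈ 1.87332

1.87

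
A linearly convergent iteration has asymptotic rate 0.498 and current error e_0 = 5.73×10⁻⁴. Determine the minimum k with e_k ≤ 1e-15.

After k steps, e_k ≈ 5.73×10⁻⁴·0.498^k.
Need 0.498^k ≤ 1e-15/5.73×10⁻⁴ = 1.7452e-12.
k ≥ ln(1.7452e-12)/ln(0.498) = -27.0742/-0.69716 = 38.835.
Smallest integer k = 39.

39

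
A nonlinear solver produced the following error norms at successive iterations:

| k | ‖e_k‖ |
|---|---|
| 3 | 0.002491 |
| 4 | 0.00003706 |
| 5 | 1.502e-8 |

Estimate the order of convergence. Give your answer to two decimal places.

1.86

p ≈ ln(‖e_5‖/‖e_4‖) / ln(‖e_4‖/‖e_3‖)
  = ln(1.502e-8/0.00003706) / ln(0.00003706/0.002491)
  = ln(0.000405289) / ln(0.0148776)
  = -7.81091 / -4.20790 ≈ 1.85625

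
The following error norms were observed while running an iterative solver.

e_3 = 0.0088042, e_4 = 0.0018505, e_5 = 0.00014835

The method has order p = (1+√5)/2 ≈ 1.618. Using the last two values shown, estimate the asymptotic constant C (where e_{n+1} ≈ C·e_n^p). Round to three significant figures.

C ≈ e_5 / e_4^1.618
  = 0.00014835 / (0.0018505)^1.618
  = 0.00014835 / 3.78856e-05 ≈ 3.9157

3.92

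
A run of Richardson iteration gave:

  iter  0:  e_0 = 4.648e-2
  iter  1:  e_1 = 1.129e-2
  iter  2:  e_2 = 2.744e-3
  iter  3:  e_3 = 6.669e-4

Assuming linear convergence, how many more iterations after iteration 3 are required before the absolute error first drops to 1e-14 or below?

18

Rate ρ ≈ e_3/e_2 = 6.669e-4/2.744e-3 = 0.2430.
After j more steps, e_{3+j} ≈ 6.669e-4·ρ^j; need ρ^j ≤ 1e-14/6.669e-4 = 1.49948e-11.
j ≥ ln(1.49948e-11)/ln(0.2430) = -24.9233/-1.41469 = 17.617.
So 18 more iterations are needed.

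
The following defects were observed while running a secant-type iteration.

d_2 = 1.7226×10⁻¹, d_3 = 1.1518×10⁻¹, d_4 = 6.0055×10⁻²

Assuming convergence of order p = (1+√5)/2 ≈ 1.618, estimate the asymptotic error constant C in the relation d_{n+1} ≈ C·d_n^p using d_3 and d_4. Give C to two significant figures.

C ≈ d_4 / d_3^1.618
  = 6.0055×10⁻² / (1.1518×10⁻¹)^1.618
  = 6.0055×10⁻² / 0.0302906 ≈ 1.9826

2.0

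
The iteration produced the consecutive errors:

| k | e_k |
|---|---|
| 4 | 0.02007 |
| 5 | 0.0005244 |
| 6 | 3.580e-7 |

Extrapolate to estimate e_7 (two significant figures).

1.7e-13

First estimate the order: p ≈ ln(e_6/e_5) / ln(e_5/e_4) = ln(3.580e-7/0.0005244)/ln(0.0005244/0.02007) = ln(0.000682685)/ln(0.0261286) ≈ 2.0000.
Then e_7 ≈ e_6·(e_6/e_5)^p = 3.580e-7·(0.000682685)^2.0000 = 3.580e-7·4.66059e-07 ≈ 1.668e-13.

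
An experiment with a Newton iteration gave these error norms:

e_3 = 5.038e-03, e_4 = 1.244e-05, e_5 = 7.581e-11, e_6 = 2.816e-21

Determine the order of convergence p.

2

Consecutive ratios: e_6/e_5 = 2.816e-21/7.581e-11 = 3.71455e-11, e_5/e_4 = 7.581e-11/1.244e-05 = 6.09405e-06.
p ≈ ln(3.71455e-11)/ln(6.09405e-06) = -24.0162/-12.0082 ≈ 2.00.
So the convergence is quadratic (order 2).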